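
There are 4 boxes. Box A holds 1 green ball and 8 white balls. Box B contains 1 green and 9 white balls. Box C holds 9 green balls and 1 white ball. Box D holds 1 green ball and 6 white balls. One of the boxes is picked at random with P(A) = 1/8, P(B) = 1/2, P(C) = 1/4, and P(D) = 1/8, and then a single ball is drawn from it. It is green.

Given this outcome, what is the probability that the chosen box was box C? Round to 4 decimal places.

0.7335

The likelihood of this draw under each hypothesis: P(data | box A) = (1/9) = 0.11111; P(data | box B) = (1/10) = 0.1; P(data | box C) = (9/10) = 0.9; P(data | box D) = (1/7) = 0.14286.
Weighting by the prior gives 1/8 · 0.11111 = 0.013889, 1/2 · 0.1 = 0.05, 1/4 · 0.9 = 0.225, 1/8 · 0.14286 = 0.017857; these sum to 0.30675.
So P(box C | data) = (0.225) / (0.30675) = 0.73351.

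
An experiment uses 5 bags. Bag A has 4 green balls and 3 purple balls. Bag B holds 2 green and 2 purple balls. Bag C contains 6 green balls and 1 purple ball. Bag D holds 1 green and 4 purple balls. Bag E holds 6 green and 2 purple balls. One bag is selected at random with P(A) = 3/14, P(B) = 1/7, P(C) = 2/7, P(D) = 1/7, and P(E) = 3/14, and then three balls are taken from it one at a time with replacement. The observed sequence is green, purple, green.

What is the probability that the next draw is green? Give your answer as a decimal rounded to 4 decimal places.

Compute the likelihood of the observed sequence for each case: P(data | bag A) = (4/7)(3/7)(4/7) = 0.13994; P(data | bag B) = (2/4)(2/4)(2/4) = 0.125; P(data | bag C) = (6/7)(1/7)(6/7) = 0.10496; P(data | bag D) = (1/5)(4/5)(1/5) = 0.032; P(data | bag E) = (6/8)(2/8)(6/8) = 0.14062.
Weighting by the prior gives 3/14 · 0.13994 = 0.029988, 1/7 · 0.125 = 0.017857, 2/7 · 0.10496 = 0.029988, 1/7 · 0.032 = 0.0045714, 3/14 · 0.14062 = 0.030134; these sum to 0.11254.
Dividing through by the total gives posterior P(bag A | data) = 0.26647, P(bag B | data) = 0.15868, P(bag C | data) = 0.26647, P(bag D | data) = 0.040621, P(bag E | data) = 0.26777.
The predictive probability is P(green next | data) = (4/7)(0.26647) + (1/2)(0.15868) + (6/7)(0.26647) + (1/5)(0.040621) + (3/4)(0.26777) = 0.66896.

0.6690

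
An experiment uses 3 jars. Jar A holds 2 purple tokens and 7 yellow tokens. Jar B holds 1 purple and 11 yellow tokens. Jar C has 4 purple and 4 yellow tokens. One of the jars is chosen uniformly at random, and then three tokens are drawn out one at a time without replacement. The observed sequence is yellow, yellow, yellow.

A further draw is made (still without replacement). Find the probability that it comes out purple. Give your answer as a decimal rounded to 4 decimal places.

0.2256

Compute the likelihood of the observed sequence for each case: P(data | jar A) = (7/9)(6/8)(5/7) = 5/12; P(data | jar B) = (11/12)(10/11)(9/10) = 3/4; P(data | jar C) = (4/8)(3/7)(2/6) = 1/14.
The prior-weighted likelihoods are 1/3 · 5/12 = 5/36, 1/3 · 3/4 = 1/4, 1/3 · 1/14 = 1/42; summing to 26/63.
The posterior is then P(jar A | data) = 35/104, P(jar B | data) = 63/104, P(jar C | data) = 3/52.
Averaging over the posterior, P(purple next | data) = (1/3)(35/104) + (1/9)(63/104) + (4/5)(3/52) = 44/195.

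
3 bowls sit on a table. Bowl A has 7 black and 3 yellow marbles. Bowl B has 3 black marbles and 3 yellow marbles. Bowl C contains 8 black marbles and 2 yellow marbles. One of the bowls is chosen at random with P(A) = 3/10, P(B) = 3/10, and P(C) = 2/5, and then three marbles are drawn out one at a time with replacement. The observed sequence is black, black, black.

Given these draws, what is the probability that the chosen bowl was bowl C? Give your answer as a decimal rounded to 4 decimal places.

Under each hypothesis, the probability of the observed sequence is: P(data | bowl A) = (7/10)(7/10)(7/10) = 0.343; P(data | bowl B) = (3/6)(3/6)(3/6) = 0.125; P(data | bowl C) = (8/10)(8/10)(8/10) = 0.512.
The prior-weighted likelihoods are 3/10 · 0.343 = 0.1029, 3/10 · 0.125 = 0.0375, 2/5 · 0.512 = 0.2048; these sum to 0.3452.
By Bayes' rule, P(bowl C | data) = (0.2048) / (0.3452) = 0.59328.

0.5933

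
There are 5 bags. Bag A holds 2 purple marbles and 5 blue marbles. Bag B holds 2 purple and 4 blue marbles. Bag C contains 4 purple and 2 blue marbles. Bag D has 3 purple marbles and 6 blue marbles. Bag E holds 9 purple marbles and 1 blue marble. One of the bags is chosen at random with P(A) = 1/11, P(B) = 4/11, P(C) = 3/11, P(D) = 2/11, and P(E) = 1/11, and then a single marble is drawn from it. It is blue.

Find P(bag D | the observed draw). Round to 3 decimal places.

The likelihood of this draw under each hypothesis: P(data | bag A) = (5/7) = 5/7; P(data | bag B) = (4/6) = 2/3; P(data | bag C) = (2/6) = 1/3; P(data | bag D) = (6/9) = 2/3; P(data | bag E) = (1/10) = 1/10.
Weighting by the prior gives 1/11 · 5/7 = 5/77, 4/11 · 2/3 = 8/33, 3/11 · 1/3 = 1/11, 2/11 · 2/3 = 4/33, 1/11 · 1/10 = 1/110; with total 37/70.
Hence P(bag D | data) = (4/33) / (37/70) = 280/1221.

0.229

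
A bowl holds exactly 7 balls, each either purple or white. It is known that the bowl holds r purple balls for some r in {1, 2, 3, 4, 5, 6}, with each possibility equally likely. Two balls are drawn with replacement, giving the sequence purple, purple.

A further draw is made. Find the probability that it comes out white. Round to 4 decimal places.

0.3077

The likelihood of the observed sequence under each hypothesis: P(data | r = 1) = (1/7)(1/7) = 1/49; P(data | r = 2) = (2/7)(2/7) = 4/49; P(data | r = 3) = (3/7)(3/7) = 9/49; P(data | r = 4) = (4/7)(4/7) = 16/49; P(data | r = 5) = (5/7)(5/7) = 25/49; P(data | r = 6) = (6/7)(6/7) = 36/49.
The prior-weighted likelihoods are 1/6 · 1/49 = 1/294, 1/6 · 4/49 = 2/147, 1/6 · 9/49 = 3/98, 1/6 · 16/49 = 8/147, 1/6 · 25/49 = 25/294, 1/6 · 36/49 = 6/49; these sum to 13/42.
Dividing through by the total gives posterior P(r = 1 | data) = 1/91, P(r = 2 | data) = 4/91, P(r = 3 | data) = 9/91, P(r = 4 | data) = 16/91, P(r = 5 | data) = 25/91, P(r = 6 | data) = 36/91.
The predictive probability is P(white next | data) = (6/7)(1/91) + (5/7)(4/91) + (4/7)(9/91) + (3/7)(16/91) + (2/7)(25/91) + (1/7)(36/91) = 4/13.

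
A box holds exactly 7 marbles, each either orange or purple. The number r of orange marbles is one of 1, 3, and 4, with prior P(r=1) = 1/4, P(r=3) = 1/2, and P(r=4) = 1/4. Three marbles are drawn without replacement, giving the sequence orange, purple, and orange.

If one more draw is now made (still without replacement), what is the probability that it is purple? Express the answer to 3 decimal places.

The likelihood of the observed sequence under each hypothesis: P(data | r = 1) = (1/7)(6/6)(0/5) = 0; P(data | r = 3) = (3/7)(4/6)(2/5) = 4/35; P(data | r = 4) = (4/7)(3/6)(3/5) = 6/35.
The prior-weighted likelihoods are 1/4 · 0 = 0, 1/2 · 4/35 = 2/35, 1/4 · 6/35 = 3/70; summing to 1/10.
Normalising, the posterior is P(r = 1 | data) = 0, P(r = 3 | data) = 4/7, P(r = 4 | data) = 3/7.
The predictive probability is P(purple next | data) = (3/4)(4/7) + (1/2)(3/7) = 9/14.

0.643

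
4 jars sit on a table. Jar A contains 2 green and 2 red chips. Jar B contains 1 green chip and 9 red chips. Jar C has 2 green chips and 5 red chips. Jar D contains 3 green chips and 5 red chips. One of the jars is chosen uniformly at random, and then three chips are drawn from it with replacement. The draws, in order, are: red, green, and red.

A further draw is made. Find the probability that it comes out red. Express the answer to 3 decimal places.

0.664

Compute the likelihood of the observed sequence for each case: P(data | jar A) = (2/4)(2/4)(2/4) = 0.125; P(data | jar B) = (9/10)(1/10)(9/10) = 0.081; P(data | jar C) = (5/7)(2/7)(5/7) = 0.14577; P(data | jar D) = (5/8)(3/8)(5/8) = 0.14648.
Multiplying each by its prior: 1/4 · 0.125 = 0.03125, 1/4 · 0.081 = 0.02025, 1/4 · 0.14577 = 0.036443, 1/4 · 0.14648 = 0.036621; summing to 0.12456.
Dividing through by the total gives posterior P(jar A | data) = 0.25087, P(jar B | data) = 0.16257, P(jar C | data) = 0.29257, P(jar D | data) = 0.29399.
The predictive probability is P(red next | data) = (1/2)(0.25087) + (9/10)(0.16257) + (5/7)(0.29257) + (5/8)(0.29399) = 0.66447.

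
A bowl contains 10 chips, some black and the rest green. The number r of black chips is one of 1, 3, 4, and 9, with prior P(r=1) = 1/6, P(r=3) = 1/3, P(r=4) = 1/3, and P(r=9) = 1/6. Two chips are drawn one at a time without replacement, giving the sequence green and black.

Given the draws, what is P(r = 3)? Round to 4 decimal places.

0.3889

The likelihood of the observed sequence under each hypothesis: P(data | r = 1) = (9/10)(1/9) = 1/10; P(data | r = 3) = (7/10)(3/9) = 7/30; P(data | r = 4) = (6/10)(4/9) = 4/15; P(data | r = 9) = (1/10)(9/9) = 1/10.
Weighting by the prior gives 1/6 · 1/10 = 1/60, 1/3 · 7/30 = 7/90, 1/3 · 4/15 = 4/45, 1/6 · 1/10 = 1/60; these sum to 1/5.
So P(r = 3 | data) = (7/90) / (1/5) = 7/18.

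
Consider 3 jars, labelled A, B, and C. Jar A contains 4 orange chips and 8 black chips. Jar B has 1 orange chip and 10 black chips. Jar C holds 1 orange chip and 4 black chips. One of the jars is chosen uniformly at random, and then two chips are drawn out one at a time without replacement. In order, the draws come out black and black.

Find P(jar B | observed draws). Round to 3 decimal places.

0.444

The likelihood of the observed sequence under each hypothesis: P(data | jar A) = (8/12)(7/11) = 14/33; P(data | jar B) = (10/11)(9/10) = 9/11; P(data | jar C) = (4/5)(3/4) = 3/5.
The prior-weighted likelihoods are 1/3 · 14/33 = 14/99, 1/3 · 9/11 = 3/11, 1/3 · 3/5 = 1/5; summing to 304/495.
By Bayes' rule, P(jar B | data) = (3/11) / (304/495) = 135/304.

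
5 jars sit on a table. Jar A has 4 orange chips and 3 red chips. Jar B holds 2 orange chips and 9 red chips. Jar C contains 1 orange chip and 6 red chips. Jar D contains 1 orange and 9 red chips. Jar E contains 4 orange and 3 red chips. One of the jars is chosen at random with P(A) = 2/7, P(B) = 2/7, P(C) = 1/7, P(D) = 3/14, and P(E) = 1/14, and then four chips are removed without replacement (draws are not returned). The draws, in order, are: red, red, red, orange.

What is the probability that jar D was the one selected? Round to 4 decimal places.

For each hypothesis, P(data | H) works out to: P(data | jar A) = (3/7)(2/6)(1/5)(4/4) = 0.028571; P(data | jar B) = (9/11)(8/10)(7/9)(2/8) = 0.12727; P(data | jar C) = (6/7)(5/6)(4/5)(1/4) = 0.14286; P(data | jar D) = (9/10)(8/9)(7/8)(1/7) = 0.1; P(data | jar E) = (3/7)(2/6)(1/5)(4/4) = 0.028571.
Multiplying each by its prior: 2/7 · 0.028571 = 0.0081633, 2/7 · 0.12727 = 0.036364, 1/7 · 0.14286 = 0.020408, 3/14 · 0.1 = 0.021429, 1/14 · 0.028571 = 0.0020408; summing to 0.088404.
By Bayes' rule, P(jar D | data) = (0.021429) / (0.088404) = 0.24239.

0.2424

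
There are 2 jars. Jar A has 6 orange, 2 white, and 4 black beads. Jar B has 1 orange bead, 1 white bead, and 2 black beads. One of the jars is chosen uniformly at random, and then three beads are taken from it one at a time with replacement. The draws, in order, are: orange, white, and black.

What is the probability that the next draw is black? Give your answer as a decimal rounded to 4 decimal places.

0.4216

The likelihood of the observed sequence under each hypothesis: P(data | jar A) = (6/12)(2/12)(4/12) = 1/36; P(data | jar B) = (1/4)(1/4)(2/4) = 1/32.
The prior-weighted likelihoods are 1/2 · 1/36 = 1/72, 1/2 · 1/32 = 1/64; with total 17/576.
The posterior is then P(jar A | data) = 8/17, P(jar B | data) = 9/17.
Averaging over the posterior, P(black next | data) = (1/3)(8/17) + (1/2)(9/17) = 43/102.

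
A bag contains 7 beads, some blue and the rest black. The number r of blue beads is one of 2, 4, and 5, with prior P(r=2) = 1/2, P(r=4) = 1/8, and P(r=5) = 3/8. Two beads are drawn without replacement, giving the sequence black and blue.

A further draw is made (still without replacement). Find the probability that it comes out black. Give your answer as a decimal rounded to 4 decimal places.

Compute the likelihood of the observed sequence for each case: P(data | r = 2) = (5/7)(2/6) = 5/21; P(data | r = 4) = (3/7)(4/6) = 2/7; P(data | r = 5) = (2/7)(5/6) = 5/21.
Weighting by the prior gives 1/2 · 5/21 = 5/42, 1/8 · 2/7 = 1/28, 3/8 · 5/21 = 5/56; these sum to 41/168.
Dividing through by the total gives posterior P(r = 2 | data) = 20/41, P(r = 4 | data) = 6/41, P(r = 5 | data) = 15/41.
Averaging over the posterior, P(black next | data) = (4/5)(20/41) + (2/5)(6/41) + (1/5)(15/41) = 107/205.

0.5220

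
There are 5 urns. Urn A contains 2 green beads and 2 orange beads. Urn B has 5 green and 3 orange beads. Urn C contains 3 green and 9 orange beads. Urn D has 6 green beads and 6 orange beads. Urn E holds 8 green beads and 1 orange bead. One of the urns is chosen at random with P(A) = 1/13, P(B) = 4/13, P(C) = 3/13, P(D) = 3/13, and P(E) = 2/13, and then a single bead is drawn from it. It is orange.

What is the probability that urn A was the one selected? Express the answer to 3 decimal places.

Under each hypothesis, the probability of this draw is: P(data | urn A) = (2/4) = 1/2; P(data | urn B) = (3/8) = 3/8; P(data | urn C) = (9/12) = 3/4; P(data | urn D) = (6/12) = 1/2; P(data | urn E) = (1/9) = 1/9.
Weighting by the prior gives 1/13 · 1/2 = 1/26, 4/13 · 3/8 = 3/26, 3/13 · 3/4 = 9/52, 3/13 · 1/2 = 3/26, 2/13 · 1/9 = 2/117; with total 215/468.
Therefore the posterior P(urn A | data) = (1/26) / (215/468) = 18/215.

0.084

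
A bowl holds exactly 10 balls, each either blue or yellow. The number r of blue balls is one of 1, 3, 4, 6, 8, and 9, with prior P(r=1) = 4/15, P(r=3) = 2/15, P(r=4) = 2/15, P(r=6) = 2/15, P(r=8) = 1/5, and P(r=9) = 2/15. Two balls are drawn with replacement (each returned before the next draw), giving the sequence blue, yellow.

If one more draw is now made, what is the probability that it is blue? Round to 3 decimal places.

Under each hypothesis, the probability of the observed sequence is: P(data | r = 1) = (1/10)(9/10) = 9/100; P(data | r = 3) = (3/10)(7/10) = 21/100; P(data | r = 4) = (4/10)(6/10) = 6/25; P(data | r = 6) = (6/10)(4/10) = 6/25; P(data | r = 8) = (8/10)(2/10) = 4/25; P(data | r = 9) = (9/10)(1/10) = 9/100.
Weighting by the prior gives 4/15 · 9/100 = 3/125, 2/15 · 21/100 = 7/250, 2/15 · 6/25 = 4/125, 2/15 · 6/25 = 4/125, 1/5 · 4/25 = 4/125, 2/15 · 9/100 = 3/250; summing to 4/25.
The posterior is then P(r = 1 | data) = 3/20, P(r = 3 | data) = 7/40, P(r = 4 | data) = 1/5, P(r = 6 | data) = 1/5, P(r = 8 | data) = 1/5, P(r = 9 | data) = 3/40.
The predictive probability is P(blue next | data) = (1/10)(3/20) + (3/10)(7/40) + (2/5)(1/5) + (3/5)(1/5) + (4/5)(1/5) + (9/10)(3/40) = 99/200.

0.495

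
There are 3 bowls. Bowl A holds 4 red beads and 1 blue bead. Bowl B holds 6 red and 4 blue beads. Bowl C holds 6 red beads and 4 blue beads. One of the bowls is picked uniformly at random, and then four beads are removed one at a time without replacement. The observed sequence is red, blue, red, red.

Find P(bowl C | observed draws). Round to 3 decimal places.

0.244

The likelihood of the observed sequence under each hypothesis: P(data | bowl A) = (4/5)(1/4)(3/3)(2/2) = 1/5; P(data | bowl B) = (6/10)(4/9)(5/8)(4/7) = 2/21; P(data | bowl C) = (6/10)(4/9)(5/8)(4/7) = 2/21.
Weighting by the prior gives 1/3 · 1/5 = 1/15, 1/3 · 2/21 = 2/63, 1/3 · 2/21 = 2/63; with total 41/315.
So P(bowl C | data) = (2/63) / (41/315) = 10/41.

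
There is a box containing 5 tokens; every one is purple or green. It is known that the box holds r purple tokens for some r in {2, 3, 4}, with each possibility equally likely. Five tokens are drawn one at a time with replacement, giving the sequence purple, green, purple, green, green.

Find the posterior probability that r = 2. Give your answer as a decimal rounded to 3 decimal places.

For each hypothesis, P(data | H) works out to: P(data | r = 2) = (2/5)(3/5)(2/5)(3/5)(3/5) = 0.03456; P(data | r = 3) = (3/5)(2/5)(3/5)(2/5)(2/5) = 0.02304; P(data | r = 4) = (4/5)(1/5)(4/5)(1/5)(1/5) = 0.00512.
The prior-weighted likelihoods are 1/3 · 0.03456 = 0.01152, 1/3 · 0.02304 = 0.00768, 1/3 · 0.00512 = 0.0017067; with total 0.020907.
So P(r = 2 | data) = (0.01152) / (0.020907) = 0.55102.

0.551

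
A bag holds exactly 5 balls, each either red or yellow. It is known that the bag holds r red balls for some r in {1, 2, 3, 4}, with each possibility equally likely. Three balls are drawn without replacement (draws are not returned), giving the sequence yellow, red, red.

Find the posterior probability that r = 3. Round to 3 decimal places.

Under each hypothesis, the probability of the observed sequence is: P(data | r = 1) = (4/5)(1/4)(0/3) = 0; P(data | r = 2) = (3/5)(2/4)(1/3) = 1/10; P(data | r = 3) = (2/5)(3/4)(2/3) = 1/5; P(data | r = 4) = (1/5)(4/4)(3/3) = 1/5.
Multiplying each by its prior: 1/4 · 0 = 0, 1/4 · 1/10 = 1/40, 1/4 · 1/5 = 1/20, 1/4 · 1/5 = 1/20; these sum to 1/8.
So P(r = 3 | data) = (1/20) / (1/8) = 2/5.

0.400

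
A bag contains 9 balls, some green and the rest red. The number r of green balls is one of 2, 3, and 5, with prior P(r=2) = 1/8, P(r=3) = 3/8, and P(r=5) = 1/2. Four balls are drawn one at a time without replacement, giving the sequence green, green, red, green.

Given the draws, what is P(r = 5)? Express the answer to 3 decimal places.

Compute the likelihood of the observed sequence for each case: P(data | r = 2) = (2/9)(1/8)(7/7)(0/6) = 0; P(data | r = 3) = (3/9)(2/8)(6/7)(1/6) = 0.011905; P(data | r = 5) = (5/9)(4/8)(4/7)(3/6) = 0.079365.
The prior-weighted likelihoods are 1/8 · 0 = 0, 3/8 · 0.011905 = 0.0044643, 1/2 · 0.079365 = 0.039683; these sum to 0.044147.
Hence P(r = 5 | data) = (0.039683) / (0.044147) = 0.89888.

0.899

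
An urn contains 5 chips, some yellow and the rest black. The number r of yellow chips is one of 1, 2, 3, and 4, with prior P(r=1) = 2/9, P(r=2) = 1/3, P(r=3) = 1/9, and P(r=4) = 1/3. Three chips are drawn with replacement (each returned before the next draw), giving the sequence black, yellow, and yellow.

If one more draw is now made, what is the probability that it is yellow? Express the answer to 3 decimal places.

For each hypothesis, P(data | H) works out to: P(data | r = 1) = (4/5)(1/5)(1/5) = 0.032; P(data | r = 2) = (3/5)(2/5)(2/5) = 0.096; P(data | r = 3) = (2/5)(3/5)(3/5) = 0.144; P(data | r = 4) = (1/5)(4/5)(4/5) = 0.128.
The prior-weighted likelihoods are 2/9 · 0.032 = 0.0071111, 1/3 · 0.096 = 0.032, 1/9 · 0.144 = 0.016, 1/3 · 0.128 = 0.042667; with total 0.097778.
Dividing through by the total gives posterior P(r = 1 | data) = 0.072727, P(r = 2 | data) = 0.32727, P(r = 3 | data) = 0.16364, P(r = 4 | data) = 0.43636.
So P(yellow next | data) = Σ P(yellow next | H) P(H | data) = (1/5)(0.072727) + (2/5)(0.32727) + (3/5)(0.16364) + (4/5)(0.43636) = 0.59273.

0.593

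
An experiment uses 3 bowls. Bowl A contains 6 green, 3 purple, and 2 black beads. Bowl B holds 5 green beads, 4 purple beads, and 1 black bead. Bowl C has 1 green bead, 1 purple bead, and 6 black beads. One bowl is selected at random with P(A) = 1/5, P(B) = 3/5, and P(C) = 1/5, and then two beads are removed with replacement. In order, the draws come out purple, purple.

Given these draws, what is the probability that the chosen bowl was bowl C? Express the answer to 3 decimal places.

Compute the likelihood of the observed sequence for each case: P(data | bowl A) = (3/11)(3/11) = 0.07438; P(data | bowl B) = (4/10)(4/10) = 0.16; P(data | bowl C) = (1/8)(1/8) = 0.015625.
The prior-weighted likelihoods are 1/5 · 0.07438 = 0.014876, 3/5 · 0.16 = 0.096, 1/5 · 0.015625 = 0.003125; these sum to 0.114.
Hence P(bowl C | data) = (0.003125) / (0.114) = 0.027412.

0.027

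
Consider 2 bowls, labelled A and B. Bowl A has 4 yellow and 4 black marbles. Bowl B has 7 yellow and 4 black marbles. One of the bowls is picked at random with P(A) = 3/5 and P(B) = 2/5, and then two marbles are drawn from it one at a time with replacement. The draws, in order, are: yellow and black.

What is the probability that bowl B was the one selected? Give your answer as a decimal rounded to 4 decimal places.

0.3816

Under each hypothesis, the probability of the observed sequence is: P(data | bowl A) = (4/8)(4/8) = 0.25; P(data | bowl B) = (7/11)(4/11) = 0.2314.
Weighting by the prior gives 3/5 · 0.25 = 0.15, 2/5 · 0.2314 = 0.092562; these sum to 0.24256.
So P(bowl B | data) = (0.092562) / (0.24256) = 0.3816.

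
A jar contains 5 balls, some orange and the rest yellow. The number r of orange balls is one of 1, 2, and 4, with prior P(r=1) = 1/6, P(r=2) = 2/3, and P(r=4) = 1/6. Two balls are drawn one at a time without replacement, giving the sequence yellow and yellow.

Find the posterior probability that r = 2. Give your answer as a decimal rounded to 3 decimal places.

For each hypothesis, P(data | H) works out to: P(data | r = 1) = (4/5)(3/4) = 3/5; P(data | r = 2) = (3/5)(2/4) = 3/10; P(data | r = 4) = (1/5)(0/4) = 0.
Multiplying each by its prior: 1/6 · 3/5 = 1/10, 2/3 · 3/10 = 1/5, 1/6 · 0 = 0; with total 3/10.
By Bayes' rule, P(r = 2 | data) = (1/5) / (3/10) = 2/3.

0.667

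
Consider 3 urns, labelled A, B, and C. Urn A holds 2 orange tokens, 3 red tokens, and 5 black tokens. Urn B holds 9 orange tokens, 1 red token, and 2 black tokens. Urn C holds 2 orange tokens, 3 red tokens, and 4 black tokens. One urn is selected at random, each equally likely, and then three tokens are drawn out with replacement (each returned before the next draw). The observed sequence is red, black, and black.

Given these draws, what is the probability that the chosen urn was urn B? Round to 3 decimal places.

0.016

The likelihood of the observed sequence under each hypothesis: P(data | urn A) = (3/10)(5/10)(5/10) = 0.075; P(data | urn B) = (1/12)(2/12)(2/12) = 0.0023148; P(data | urn C) = (3/9)(4/9)(4/9) = 0.065844.
Weighting by the prior gives 1/3 · 0.075 = 0.025, 1/3 · 0.0023148 = 0.0007716, 1/3 · 0.065844 = 0.021948; summing to 0.047719.
Therefore the posterior P(urn B | data) = (0.0007716) / (0.047719) = 0.01617.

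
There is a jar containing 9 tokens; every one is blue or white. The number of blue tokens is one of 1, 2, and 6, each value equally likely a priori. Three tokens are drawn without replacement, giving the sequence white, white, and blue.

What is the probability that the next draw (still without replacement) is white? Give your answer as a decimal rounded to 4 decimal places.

0.7500

The likelihood of the observed sequence under each hypothesis: P(data | r = 1) = (8/9)(7/8)(1/7) = 1/9; P(data | r = 2) = (7/9)(6/8)(2/7) = 1/6; P(data | r = 6) = (3/9)(2/8)(6/7) = 1/14.
The prior-weighted likelihoods are 1/3 · 1/9 = 1/27, 1/3 · 1/6 = 1/18, 1/3 · 1/14 = 1/42; these sum to 22/189.
Normalising, the posterior is P(r = 1 | data) = 7/22, P(r = 2 | data) = 21/44, P(r = 6 | data) = 9/44.
The predictive probability is P(white next | data) = (1)(7/22) + (5/6)(21/44) + (1/6)(9/44) = 3/4.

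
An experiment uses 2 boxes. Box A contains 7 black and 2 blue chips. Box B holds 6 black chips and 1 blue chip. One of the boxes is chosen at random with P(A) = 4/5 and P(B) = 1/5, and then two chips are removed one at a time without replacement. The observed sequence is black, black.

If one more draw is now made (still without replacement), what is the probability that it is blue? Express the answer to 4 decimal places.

0.2656

For each hypothesis, P(data | H) works out to: P(data | box A) = (7/9)(6/8) = 7/12; P(data | box B) = (6/7)(5/6) = 5/7.
The prior-weighted likelihoods are 4/5 · 7/12 = 7/15, 1/5 · 5/7 = 1/7; these sum to 64/105.
Dividing through by the total gives posterior P(box A | data) = 49/64, P(box B | data) = 15/64.
Averaging over the posterior, P(blue next | data) = (2/7)(49/64) + (1/5)(15/64) = 17/64.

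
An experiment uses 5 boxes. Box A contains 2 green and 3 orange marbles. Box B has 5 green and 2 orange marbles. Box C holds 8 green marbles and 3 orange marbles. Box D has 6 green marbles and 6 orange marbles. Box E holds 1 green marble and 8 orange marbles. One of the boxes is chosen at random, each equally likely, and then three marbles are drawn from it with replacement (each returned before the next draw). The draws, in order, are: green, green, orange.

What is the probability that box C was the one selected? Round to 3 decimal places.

For each hypothesis, P(data | H) works out to: P(data | box A) = (2/5)(2/5)(3/5) = 0.096; P(data | box B) = (5/7)(5/7)(2/7) = 0.14577; P(data | box C) = (8/11)(8/11)(3/11) = 0.14425; P(data | box D) = (6/12)(6/12)(6/12) = 0.125; P(data | box E) = (1/9)(1/9)(8/9) = 0.010974.
Weighting by the prior gives 1/5 · 0.096 = 0.0192, 1/5 · 0.14577 = 0.029155, 1/5 · 0.14425 = 0.02885, 1/5 · 0.125 = 0.025, 1/5 · 0.010974 = 0.0021948; with total 0.1044.
So P(box C | data) = (0.02885) / (0.1044) = 0.27635.

0.276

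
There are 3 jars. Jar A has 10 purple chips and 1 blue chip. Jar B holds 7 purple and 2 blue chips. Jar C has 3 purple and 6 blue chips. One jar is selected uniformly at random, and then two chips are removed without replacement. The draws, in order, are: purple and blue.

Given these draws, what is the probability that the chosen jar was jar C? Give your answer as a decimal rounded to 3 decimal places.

0.467

The likelihood of the observed sequence under each hypothesis: P(data | jar A) = (10/11)(1/10) = 1/11; P(data | jar B) = (7/9)(2/8) = 7/36; P(data | jar C) = (3/9)(6/8) = 1/4.
Weighting by the prior gives 1/3 · 1/11 = 1/33, 1/3 · 7/36 = 7/108, 1/3 · 1/4 = 1/12; summing to 53/297.
By Bayes' rule, P(jar C | data) = (1/12) / (53/297) = 99/212.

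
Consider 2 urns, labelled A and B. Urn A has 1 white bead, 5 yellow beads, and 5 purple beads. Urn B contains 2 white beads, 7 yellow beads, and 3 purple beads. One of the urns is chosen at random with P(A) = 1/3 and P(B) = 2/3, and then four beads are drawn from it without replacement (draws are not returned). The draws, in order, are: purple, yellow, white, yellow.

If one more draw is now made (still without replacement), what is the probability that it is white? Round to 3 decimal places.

0.096

Compute the likelihood of the observed sequence for each case: P(data | urn A) = (5/11)(5/10)(1/9)(4/8) = 0.012626; P(data | urn B) = (3/12)(7/11)(2/10)(6/9) = 0.021212.
Weighting by the prior gives 1/3 · 0.012626 = 0.0042088, 2/3 · 0.021212 = 0.014141; these sum to 0.01835.
Normalising, the posterior is P(urn A | data) = 0.22936, P(urn B | data) = 0.77064.
The predictive probability is P(white next | data) = (0)(0.22936) + (1/8)(0.77064) = 0.09633.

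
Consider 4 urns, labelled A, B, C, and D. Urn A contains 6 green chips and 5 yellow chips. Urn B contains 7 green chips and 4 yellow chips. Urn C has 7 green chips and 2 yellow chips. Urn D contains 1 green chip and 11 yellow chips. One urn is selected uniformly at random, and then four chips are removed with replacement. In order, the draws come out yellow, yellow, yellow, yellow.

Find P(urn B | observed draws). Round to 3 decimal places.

0.023

Compute the likelihood of the observed sequence for each case: P(data | urn A) = (5/11)(5/11)(5/11)(5/11) = 0.042688; P(data | urn B) = (4/11)(4/11)(4/11)(4/11) = 0.017485; P(data | urn C) = (2/9)(2/9)(2/9)(2/9) = 0.0024387; P(data | urn D) = (11/12)(11/12)(11/12)(11/12) = 0.70607.
Weighting by the prior gives 1/4 · 0.042688 = 0.010672, 1/4 · 0.017485 = 0.0043713, 1/4 · 0.0024387 = 0.00060966, 1/4 · 0.70607 = 0.17652; these sum to 0.19217.
Hence P(urn B | data) = (0.0043713) / (0.19217) = 0.022747.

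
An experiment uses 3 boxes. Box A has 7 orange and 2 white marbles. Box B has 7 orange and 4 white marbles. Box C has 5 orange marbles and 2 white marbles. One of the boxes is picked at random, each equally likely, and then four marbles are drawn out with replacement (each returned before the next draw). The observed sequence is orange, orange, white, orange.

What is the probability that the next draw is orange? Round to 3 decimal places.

The likelihood of the observed sequence under each hypothesis: P(data | box A) = (7/9)(7/9)(2/9)(7/9) = 0.10456; P(data | box B) = (7/11)(7/11)(4/11)(7/11) = 0.093709; P(data | box C) = (5/7)(5/7)(2/7)(5/7) = 0.10412.
The prior-weighted likelihoods are 1/3 · 0.10456 = 0.034852, 1/3 · 0.093709 = 0.031236, 1/3 · 0.10412 = 0.034708; these sum to 0.1008.
Dividing through by the total gives posterior P(box A | data) = 0.34577, P(box B | data) = 0.3099, P(box C | data) = 0.34433.
So P(orange next | data) = Σ P(orange next | H) P(H | data) = (7/9)(0.34577) + (7/11)(0.3099) + (5/7)(0.34433) = 0.71209.

0.712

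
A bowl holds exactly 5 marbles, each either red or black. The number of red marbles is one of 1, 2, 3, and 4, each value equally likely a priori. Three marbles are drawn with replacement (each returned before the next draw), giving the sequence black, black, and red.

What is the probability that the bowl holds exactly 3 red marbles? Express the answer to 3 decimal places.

0.240

For each hypothesis, P(data | H) works out to: P(data | r = 1) = (4/5)(4/5)(1/5) = 16/125; P(data | r = 2) = (3/5)(3/5)(2/5) = 18/125; P(data | r = 3) = (2/5)(2/5)(3/5) = 12/125; P(data | r = 4) = (1/5)(1/5)(4/5) = 4/125.
The prior-weighted likelihoods are 1/4 · 16/125 = 4/125, 1/4 · 18/125 = 9/250, 1/4 · 12/125 = 3/125, 1/4 · 4/125 = 1/125; these sum to 1/10.
Hence P(r = 3 | data) = (3/125) / (1/10) = 6/25.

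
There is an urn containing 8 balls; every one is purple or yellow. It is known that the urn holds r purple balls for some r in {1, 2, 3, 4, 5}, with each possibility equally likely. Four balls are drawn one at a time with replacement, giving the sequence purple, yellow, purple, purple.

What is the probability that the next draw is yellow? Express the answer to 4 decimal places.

Compute the likelihood of the observed sequence for each case: P(data | r = 1) = (1/8)(7/8)(1/8)(1/8) = 0.001709; P(data | r = 2) = (2/8)(6/8)(2/8)(2/8) = 0.011719; P(data | r = 3) = (3/8)(5/8)(3/8)(3/8) = 0.032959; P(data | r = 4) = (4/8)(4/8)(4/8)(4/8) = 0.0625; P(data | r = 5) = (5/8)(3/8)(5/8)(5/8) = 0.091553.
Weighting by the prior gives 1/5 · 0.001709 = 0.0003418, 1/5 · 0.011719 = 0.0023437, 1/5 · 0.032959 = 0.0065918, 1/5 · 0.0625 = 0.0125, 1/5 · 0.091553 = 0.018311; these sum to 0.040088.
Dividing through by the total gives posterior P(r = 1 | data) = 0.0085262, P(r = 2 | data) = 0.058465, P(r = 3 | data) = 0.16443, P(r = 4 | data) = 0.31181, P(r = 5 | data) = 0.45676.
Averaging over the posterior, P(yellow next | data) = (7/8)(0.0085262) + (3/4)(0.058465) + (5/8)(0.16443) + (1/2)(0.31181) + (3/8)(0.45676) = 0.48127.

0.4813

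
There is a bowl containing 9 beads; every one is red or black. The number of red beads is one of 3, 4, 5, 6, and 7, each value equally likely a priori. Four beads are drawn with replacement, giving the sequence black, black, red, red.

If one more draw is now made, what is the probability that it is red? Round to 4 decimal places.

Under each hypothesis, the probability of the observed sequence is: P(data | r = 3) = (6/9)(6/9)(3/9)(3/9) = 0.049383; P(data | r = 4) = (5/9)(5/9)(4/9)(4/9) = 0.060966; P(data | r = 5) = (4/9)(4/9)(5/9)(5/9) = 0.060966; P(data | r = 6) = (3/9)(3/9)(6/9)(6/9) = 0.049383; P(data | r = 7) = (2/9)(2/9)(7/9)(7/9) = 0.029873.
Multiplying each by its prior: 1/5 · 0.049383 = 0.0098765, 1/5 · 0.060966 = 0.012193, 1/5 · 0.060966 = 0.012193, 1/5 · 0.049383 = 0.0098765, 1/5 · 0.029873 = 0.0059747; these sum to 0.050114.
Normalising, the posterior is P(r = 3 | data) = 0.19708, P(r = 4 | data) = 0.24331, P(r = 5 | data) = 0.24331, P(r = 6 | data) = 0.19708, P(r = 7 | data) = 0.11922.
Averaging over the posterior, P(red next | data) = (1/3)(0.19708) + (4/9)(0.24331) + (5/9)(0.24331) + (2/3)(0.19708) + (7/9)(0.11922) = 0.53312.

0.5331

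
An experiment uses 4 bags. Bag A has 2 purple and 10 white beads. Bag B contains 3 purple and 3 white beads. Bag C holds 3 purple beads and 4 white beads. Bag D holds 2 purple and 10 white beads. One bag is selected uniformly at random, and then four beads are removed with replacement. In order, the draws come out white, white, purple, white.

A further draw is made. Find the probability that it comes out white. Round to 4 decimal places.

0.7088

Under each hypothesis, the probability of the observed sequence is: P(data | bag A) = (10/12)(10/12)(2/12)(10/12) = 0.096451; P(data | bag B) = (3/6)(3/6)(3/6)(3/6) = 0.0625; P(data | bag C) = (4/7)(4/7)(3/7)(4/7) = 0.079967; P(data | bag D) = (10/12)(10/12)(2/12)(10/12) = 0.096451.
Weighting by the prior gives 1/4 · 0.096451 = 0.024113, 1/4 · 0.0625 = 0.015625, 1/4 · 0.079967 = 0.019992, 1/4 · 0.096451 = 0.024113; summing to 0.083842.
Dividing through by the total gives posterior P(bag A | data) = 0.2876, P(bag B | data) = 0.18636, P(bag C | data) = 0.23844, P(bag D | data) = 0.2876.
The predictive probability is P(white next | data) = (5/6)(0.2876) + (1/2)(0.18636) + (4/7)(0.23844) + (5/6)(0.2876) = 0.70876.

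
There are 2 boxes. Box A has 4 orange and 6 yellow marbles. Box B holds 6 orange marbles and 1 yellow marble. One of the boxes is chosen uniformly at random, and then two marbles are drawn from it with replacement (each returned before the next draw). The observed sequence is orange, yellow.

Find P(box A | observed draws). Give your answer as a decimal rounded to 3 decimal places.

Compute the likelihood of the observed sequence for each case: P(data | box A) = (4/10)(6/10) = 0.24; P(data | box B) = (6/7)(1/7) = 0.12245.
Multiplying each by its prior: 1/2 · 0.24 = 0.12, 1/2 · 0.12245 = 0.061224; with total 0.18122.
So P(box A | data) = (0.12) / (0.18122) = 0.66216.

0.662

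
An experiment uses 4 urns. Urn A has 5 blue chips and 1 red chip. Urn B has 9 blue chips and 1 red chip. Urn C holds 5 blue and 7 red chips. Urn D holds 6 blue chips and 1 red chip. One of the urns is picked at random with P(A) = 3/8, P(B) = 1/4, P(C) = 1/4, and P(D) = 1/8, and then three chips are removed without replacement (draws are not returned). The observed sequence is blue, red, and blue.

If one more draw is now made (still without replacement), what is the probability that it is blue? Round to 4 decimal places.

Under each hypothesis, the probability of the observed sequence is: P(data | urn A) = (5/6)(1/5)(4/4) = 0.16667; P(data | urn B) = (9/10)(1/9)(8/8) = 0.1; P(data | urn C) = (5/12)(7/11)(4/10) = 0.10606; P(data | urn D) = (6/7)(1/6)(5/5) = 0.14286.
Weighting by the prior gives 3/8 · 0.16667 = 0.0625, 1/4 · 0.1 = 0.025, 1/4 · 0.10606 = 0.026515, 1/8 · 0.14286 = 0.017857; with total 0.13187.
Normalising, the posterior is P(urn A | data) = 0.47394, P(urn B | data) = 0.18958, P(urn C | data) = 0.20107, P(urn D | data) = 0.13541.
So P(blue next | data) = Σ P(blue next | H) P(H | data) = (1)(0.47394) + (1)(0.18958) + (1/3)(0.20107) + (1)(0.13541) = 0.86596.

0.8660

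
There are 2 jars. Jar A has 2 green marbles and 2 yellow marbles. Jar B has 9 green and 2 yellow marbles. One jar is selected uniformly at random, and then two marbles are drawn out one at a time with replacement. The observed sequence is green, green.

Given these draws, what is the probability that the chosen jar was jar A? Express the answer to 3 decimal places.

0.272

The likelihood of the observed sequence under each hypothesis: P(data | jar A) = (2/4)(2/4) = 1/4; P(data | jar B) = (9/11)(9/11) = 81/121.
Weighting by the prior gives 1/2 · 1/4 = 1/8, 1/2 · 81/121 = 81/242; with total 445/968.
Hence P(jar A | data) = (1/8) / (445/968) = 121/445.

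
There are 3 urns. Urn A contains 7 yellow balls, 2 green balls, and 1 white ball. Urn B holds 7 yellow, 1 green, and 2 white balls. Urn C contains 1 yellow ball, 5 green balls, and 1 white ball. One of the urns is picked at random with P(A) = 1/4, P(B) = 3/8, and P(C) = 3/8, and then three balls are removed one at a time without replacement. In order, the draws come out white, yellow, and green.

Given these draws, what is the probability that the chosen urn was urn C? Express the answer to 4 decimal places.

Under each hypothesis, the probability of the observed sequence is: P(data | urn A) = (1/10)(7/9)(2/8) = 0.019444; P(data | urn B) = (2/10)(7/9)(1/8) = 0.019444; P(data | urn C) = (1/7)(1/6)(5/5) = 0.02381.
The prior-weighted likelihoods are 1/4 · 0.019444 = 0.0048611, 3/8 · 0.019444 = 0.0072917, 3/8 · 0.02381 = 0.0089286; these sum to 0.021081.
Therefore the posterior P(urn C | data) = (0.0089286) / (0.021081) = 0.42353.

0.4235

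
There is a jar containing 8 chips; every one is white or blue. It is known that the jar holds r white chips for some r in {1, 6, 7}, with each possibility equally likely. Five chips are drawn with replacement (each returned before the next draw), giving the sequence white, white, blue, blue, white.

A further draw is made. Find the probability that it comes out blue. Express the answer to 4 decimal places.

0.2402

The likelihood of the observed sequence under each hypothesis: P(data | r = 1) = (1/8)(1/8)(7/8)(7/8)(1/8) = 0.0014954; P(data | r = 6) = (6/8)(6/8)(2/8)(2/8)(6/8) = 0.026367; P(data | r = 7) = (7/8)(7/8)(1/8)(1/8)(7/8) = 0.010468.
Multiplying each by its prior: 1/3 · 0.0014954 = 0.00049845, 1/3 · 0.026367 = 0.0087891, 1/3 · 0.010468 = 0.0034892; summing to 0.012777.
Normalising, the posterior is P(r = 1 | data) = 0.039013, P(r = 6 | data) = 0.6879, P(r = 7 | data) = 0.27309.
Averaging over the posterior, P(blue next | data) = (7/8)(0.039013) + (1/4)(0.6879) + (1/8)(0.27309) = 0.24025.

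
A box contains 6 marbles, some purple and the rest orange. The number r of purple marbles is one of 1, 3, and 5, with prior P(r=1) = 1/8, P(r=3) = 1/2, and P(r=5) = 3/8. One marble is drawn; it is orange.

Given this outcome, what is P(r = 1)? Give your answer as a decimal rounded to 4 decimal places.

Compute the likelihood of this draw for each case: P(data | r = 1) = (5/6) = 5/6; P(data | r = 3) = (3/6) = 1/2; P(data | r = 5) = (1/6) = 1/6.
The prior-weighted likelihoods are 1/8 · 5/6 = 5/48, 1/2 · 1/2 = 1/4, 3/8 · 1/6 = 1/16; with total 5/12.
By Bayes' rule, P(r = 1 | data) = (5/48) / (5/12) = 1/4.

0.2500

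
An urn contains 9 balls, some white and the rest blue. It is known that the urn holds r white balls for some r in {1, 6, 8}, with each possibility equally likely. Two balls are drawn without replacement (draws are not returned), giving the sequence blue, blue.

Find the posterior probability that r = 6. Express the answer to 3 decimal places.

0.097

For each hypothesis, P(data | H) works out to: P(data | r = 1) = (8/9)(7/8) = 7/9; P(data | r = 6) = (3/9)(2/8) = 1/12; P(data | r = 8) = (1/9)(0/8) = 0.
Weighting by the prior gives 1/3 · 7/9 = 7/27, 1/3 · 1/12 = 1/36, 1/3 · 0 = 0; summing to 31/108.
So P(r = 6 | data) = (1/36) / (31/108) = 3/31.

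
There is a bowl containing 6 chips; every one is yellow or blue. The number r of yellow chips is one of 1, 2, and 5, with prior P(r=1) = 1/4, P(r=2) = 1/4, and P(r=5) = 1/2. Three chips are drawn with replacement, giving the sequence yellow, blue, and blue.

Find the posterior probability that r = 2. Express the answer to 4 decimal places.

0.4776

Compute the likelihood of the observed sequence for each case: P(data | r = 1) = (1/6)(5/6)(5/6) = 25/216; P(data | r = 2) = (2/6)(4/6)(4/6) = 4/27; P(data | r = 5) = (5/6)(1/6)(1/6) = 5/216.
The prior-weighted likelihoods are 1/4 · 25/216 = 25/864, 1/4 · 4/27 = 1/27, 1/2 · 5/216 = 5/432; summing to 67/864.
By Bayes' rule, P(r = 2 | data) = (1/27) / (67/864) = 32/67.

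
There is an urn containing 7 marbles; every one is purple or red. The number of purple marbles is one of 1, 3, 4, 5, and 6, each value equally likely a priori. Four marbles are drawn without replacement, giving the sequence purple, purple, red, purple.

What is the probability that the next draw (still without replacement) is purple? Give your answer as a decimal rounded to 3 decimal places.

Compute the likelihood of the observed sequence for each case: P(data | r = 1) = (1/7)(0/6) = 0; P(data | r = 3) = (3/7)(2/6)(4/5)(1/4) = 1/35; P(data | r = 4) = (4/7)(3/6)(3/5)(2/4) = 3/35; P(data | r = 5) = (5/7)(4/6)(2/5)(3/4) = 1/7; P(data | r = 6) = (6/7)(5/6)(1/5)(4/4) = 1/7.
Multiplying each by its prior: 1/5 · 0 = 0, 1/5 · 1/35 = 1/175, 1/5 · 3/35 = 3/175, 1/5 · 1/7 = 1/35, 1/5 · 1/7 = 1/35; with total 2/25.
Dividing through by the total gives posterior P(r = 1 | data) = 0, P(r = 3 | data) = 1/14, P(r = 4 | data) = 3/14, P(r = 5 | data) = 5/14, P(r = 6 | data) = 5/14.
The predictive probability is P(purple next | data) = (0)(1/14) + (1/3)(3/14) + (2/3)(5/14) + (1)(5/14) = 2/3.

0.667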